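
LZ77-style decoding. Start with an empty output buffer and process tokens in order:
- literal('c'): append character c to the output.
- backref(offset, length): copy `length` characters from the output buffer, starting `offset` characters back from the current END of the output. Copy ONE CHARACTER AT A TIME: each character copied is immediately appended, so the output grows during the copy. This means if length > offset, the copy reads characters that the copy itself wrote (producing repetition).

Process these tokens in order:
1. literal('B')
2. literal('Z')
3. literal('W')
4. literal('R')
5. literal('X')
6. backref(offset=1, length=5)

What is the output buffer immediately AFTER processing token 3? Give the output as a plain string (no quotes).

Answer: BZW

Derivation:
Token 1: literal('B'). Output: "B"
Token 2: literal('Z'). Output: "BZ"
Token 3: literal('W'). Output: "BZW"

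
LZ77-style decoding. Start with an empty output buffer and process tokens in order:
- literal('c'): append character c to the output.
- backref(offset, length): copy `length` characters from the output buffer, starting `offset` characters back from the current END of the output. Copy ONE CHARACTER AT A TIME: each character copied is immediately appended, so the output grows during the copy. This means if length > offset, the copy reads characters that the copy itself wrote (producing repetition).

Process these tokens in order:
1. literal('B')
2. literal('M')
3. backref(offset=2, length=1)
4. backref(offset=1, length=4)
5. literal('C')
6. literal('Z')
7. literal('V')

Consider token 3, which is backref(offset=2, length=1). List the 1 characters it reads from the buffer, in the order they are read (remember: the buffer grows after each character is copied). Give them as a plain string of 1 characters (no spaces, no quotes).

Answer: B

Derivation:
Token 1: literal('B'). Output: "B"
Token 2: literal('M'). Output: "BM"
Token 3: backref(off=2, len=1). Buffer before: "BM" (len 2)
  byte 1: read out[0]='B', append. Buffer now: "BMB"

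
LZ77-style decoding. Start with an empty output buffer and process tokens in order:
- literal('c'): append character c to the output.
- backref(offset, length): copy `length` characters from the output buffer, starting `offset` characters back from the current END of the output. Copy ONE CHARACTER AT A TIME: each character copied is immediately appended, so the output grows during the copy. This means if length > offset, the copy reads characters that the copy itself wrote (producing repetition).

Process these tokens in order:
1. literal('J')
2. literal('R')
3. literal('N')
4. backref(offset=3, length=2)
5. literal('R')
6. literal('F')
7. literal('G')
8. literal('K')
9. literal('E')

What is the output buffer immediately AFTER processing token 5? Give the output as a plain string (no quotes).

Token 1: literal('J'). Output: "J"
Token 2: literal('R'). Output: "JR"
Token 3: literal('N'). Output: "JRN"
Token 4: backref(off=3, len=2). Copied 'JR' from pos 0. Output: "JRNJR"
Token 5: literal('R'). Output: "JRNJRR"

Answer: JRNJRR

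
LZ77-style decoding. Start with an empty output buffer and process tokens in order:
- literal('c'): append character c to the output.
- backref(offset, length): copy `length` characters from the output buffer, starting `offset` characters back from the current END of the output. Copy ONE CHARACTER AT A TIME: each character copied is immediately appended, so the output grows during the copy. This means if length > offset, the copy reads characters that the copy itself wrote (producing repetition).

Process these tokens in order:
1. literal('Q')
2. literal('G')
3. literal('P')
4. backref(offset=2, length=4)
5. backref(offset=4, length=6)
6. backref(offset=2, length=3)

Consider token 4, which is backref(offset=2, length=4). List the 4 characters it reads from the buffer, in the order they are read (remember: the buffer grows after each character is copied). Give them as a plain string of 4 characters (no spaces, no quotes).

Token 1: literal('Q'). Output: "Q"
Token 2: literal('G'). Output: "QG"
Token 3: literal('P'). Output: "QGP"
Token 4: backref(off=2, len=4). Buffer before: "QGP" (len 3)
  byte 1: read out[1]='G', append. Buffer now: "QGPG"
  byte 2: read out[2]='P', append. Buffer now: "QGPGP"
  byte 3: read out[3]='G', append. Buffer now: "QGPGPG"
  byte 4: read out[4]='P', append. Buffer now: "QGPGPGP"

Answer: GPGP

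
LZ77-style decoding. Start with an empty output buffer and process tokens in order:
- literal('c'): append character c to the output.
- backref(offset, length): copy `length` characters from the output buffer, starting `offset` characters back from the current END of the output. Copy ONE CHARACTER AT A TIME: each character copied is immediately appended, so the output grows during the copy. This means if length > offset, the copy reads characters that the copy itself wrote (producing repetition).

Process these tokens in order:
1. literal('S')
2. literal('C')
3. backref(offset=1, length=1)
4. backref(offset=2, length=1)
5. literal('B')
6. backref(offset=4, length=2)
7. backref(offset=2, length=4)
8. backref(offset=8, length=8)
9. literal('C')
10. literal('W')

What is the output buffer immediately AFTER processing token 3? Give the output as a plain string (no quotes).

Answer: SCC

Derivation:
Token 1: literal('S'). Output: "S"
Token 2: literal('C'). Output: "SC"
Token 3: backref(off=1, len=1). Copied 'C' from pos 1. Output: "SCC"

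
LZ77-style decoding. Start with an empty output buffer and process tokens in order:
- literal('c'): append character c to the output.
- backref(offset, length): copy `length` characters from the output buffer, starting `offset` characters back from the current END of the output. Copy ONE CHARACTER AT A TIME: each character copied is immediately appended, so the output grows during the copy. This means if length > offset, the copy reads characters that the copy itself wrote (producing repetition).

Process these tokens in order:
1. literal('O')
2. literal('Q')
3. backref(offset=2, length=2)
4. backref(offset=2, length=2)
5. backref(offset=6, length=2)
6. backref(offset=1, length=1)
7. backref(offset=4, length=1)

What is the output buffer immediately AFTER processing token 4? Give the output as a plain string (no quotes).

Answer: OQOQOQ

Derivation:
Token 1: literal('O'). Output: "O"
Token 2: literal('Q'). Output: "OQ"
Token 3: backref(off=2, len=2). Copied 'OQ' from pos 0. Output: "OQOQ"
Token 4: backref(off=2, len=2). Copied 'OQ' from pos 2. Output: "OQOQOQ"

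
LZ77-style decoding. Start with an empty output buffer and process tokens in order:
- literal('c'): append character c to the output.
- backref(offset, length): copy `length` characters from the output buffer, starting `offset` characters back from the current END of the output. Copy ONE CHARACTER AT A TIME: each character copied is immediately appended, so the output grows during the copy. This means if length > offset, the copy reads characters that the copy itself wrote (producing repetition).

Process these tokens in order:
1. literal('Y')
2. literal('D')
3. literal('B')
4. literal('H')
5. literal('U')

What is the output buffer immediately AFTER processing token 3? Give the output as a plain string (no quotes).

Token 1: literal('Y'). Output: "Y"
Token 2: literal('D'). Output: "YD"
Token 3: literal('B'). Output: "YDB"

Answer: YDB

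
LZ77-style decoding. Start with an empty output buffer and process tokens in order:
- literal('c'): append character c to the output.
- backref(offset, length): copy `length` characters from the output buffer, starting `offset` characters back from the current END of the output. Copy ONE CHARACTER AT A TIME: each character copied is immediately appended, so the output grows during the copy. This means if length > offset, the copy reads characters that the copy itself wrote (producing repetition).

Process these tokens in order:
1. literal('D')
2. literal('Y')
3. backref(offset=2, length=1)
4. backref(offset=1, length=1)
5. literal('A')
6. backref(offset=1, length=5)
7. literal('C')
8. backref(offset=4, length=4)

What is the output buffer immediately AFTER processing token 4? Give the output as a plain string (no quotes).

Answer: DYDD

Derivation:
Token 1: literal('D'). Output: "D"
Token 2: literal('Y'). Output: "DY"
Token 3: backref(off=2, len=1). Copied 'D' from pos 0. Output: "DYD"
Token 4: backref(off=1, len=1). Copied 'D' from pos 2. Output: "DYDD"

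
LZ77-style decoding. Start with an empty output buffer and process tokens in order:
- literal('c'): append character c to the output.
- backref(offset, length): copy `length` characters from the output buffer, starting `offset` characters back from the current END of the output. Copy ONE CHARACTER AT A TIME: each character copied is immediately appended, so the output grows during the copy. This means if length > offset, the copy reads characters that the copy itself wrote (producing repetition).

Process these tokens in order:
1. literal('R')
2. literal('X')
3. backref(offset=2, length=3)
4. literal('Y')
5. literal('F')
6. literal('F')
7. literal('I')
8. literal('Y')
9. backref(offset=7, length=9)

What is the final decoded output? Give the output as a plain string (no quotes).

Token 1: literal('R'). Output: "R"
Token 2: literal('X'). Output: "RX"
Token 3: backref(off=2, len=3) (overlapping!). Copied 'RXR' from pos 0. Output: "RXRXR"
Token 4: literal('Y'). Output: "RXRXRY"
Token 5: literal('F'). Output: "RXRXRYF"
Token 6: literal('F'). Output: "RXRXRYFF"
Token 7: literal('I'). Output: "RXRXRYFFI"
Token 8: literal('Y'). Output: "RXRXRYFFIY"
Token 9: backref(off=7, len=9) (overlapping!). Copied 'XRYFFIYXR' from pos 3. Output: "RXRXRYFFIYXRYFFIYXR"

Answer: RXRXRYFFIYXRYFFIYXR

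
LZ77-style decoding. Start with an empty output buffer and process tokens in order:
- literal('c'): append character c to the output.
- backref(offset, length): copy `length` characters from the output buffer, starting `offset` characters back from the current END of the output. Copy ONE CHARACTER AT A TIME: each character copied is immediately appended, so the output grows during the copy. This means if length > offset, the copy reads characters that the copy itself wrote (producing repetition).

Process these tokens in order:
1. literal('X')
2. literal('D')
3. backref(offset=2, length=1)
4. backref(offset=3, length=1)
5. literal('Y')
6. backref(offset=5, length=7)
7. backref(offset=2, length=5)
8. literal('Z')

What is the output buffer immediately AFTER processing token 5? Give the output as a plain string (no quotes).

Answer: XDXXY

Derivation:
Token 1: literal('X'). Output: "X"
Token 2: literal('D'). Output: "XD"
Token 3: backref(off=2, len=1). Copied 'X' from pos 0. Output: "XDX"
Token 4: backref(off=3, len=1). Copied 'X' from pos 0. Output: "XDXX"
Token 5: literal('Y'). Output: "XDXXY"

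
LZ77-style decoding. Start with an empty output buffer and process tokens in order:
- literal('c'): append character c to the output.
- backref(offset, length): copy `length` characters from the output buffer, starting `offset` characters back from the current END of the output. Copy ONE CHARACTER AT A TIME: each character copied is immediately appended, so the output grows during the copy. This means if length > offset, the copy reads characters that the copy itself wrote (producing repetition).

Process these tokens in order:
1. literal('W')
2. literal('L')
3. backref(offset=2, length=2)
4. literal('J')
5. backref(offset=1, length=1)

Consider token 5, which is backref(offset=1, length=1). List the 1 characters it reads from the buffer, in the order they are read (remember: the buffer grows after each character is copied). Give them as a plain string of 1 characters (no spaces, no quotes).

Token 1: literal('W'). Output: "W"
Token 2: literal('L'). Output: "WL"
Token 3: backref(off=2, len=2). Copied 'WL' from pos 0. Output: "WLWL"
Token 4: literal('J'). Output: "WLWLJ"
Token 5: backref(off=1, len=1). Buffer before: "WLWLJ" (len 5)
  byte 1: read out[4]='J', append. Buffer now: "WLWLJJ"

Answer: J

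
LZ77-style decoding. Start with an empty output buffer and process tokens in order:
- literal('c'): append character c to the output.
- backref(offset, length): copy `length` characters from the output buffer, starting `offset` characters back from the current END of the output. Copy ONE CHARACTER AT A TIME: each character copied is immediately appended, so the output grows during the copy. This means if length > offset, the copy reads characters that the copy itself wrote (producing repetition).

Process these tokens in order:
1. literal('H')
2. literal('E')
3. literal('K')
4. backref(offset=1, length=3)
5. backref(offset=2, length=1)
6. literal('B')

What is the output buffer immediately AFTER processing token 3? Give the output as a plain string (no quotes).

Token 1: literal('H'). Output: "H"
Token 2: literal('E'). Output: "HE"
Token 3: literal('K'). Output: "HEK"

Answer: HEK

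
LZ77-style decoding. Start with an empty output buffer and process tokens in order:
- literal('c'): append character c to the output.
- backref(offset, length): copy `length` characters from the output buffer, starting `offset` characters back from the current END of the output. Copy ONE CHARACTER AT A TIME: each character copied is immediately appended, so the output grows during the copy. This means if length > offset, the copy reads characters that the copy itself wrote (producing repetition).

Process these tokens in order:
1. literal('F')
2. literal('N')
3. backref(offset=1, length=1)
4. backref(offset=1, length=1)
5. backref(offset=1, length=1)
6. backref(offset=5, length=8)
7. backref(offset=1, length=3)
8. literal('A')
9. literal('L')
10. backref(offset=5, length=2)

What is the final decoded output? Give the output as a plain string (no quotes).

Answer: FNNNNFNNNNFNNNNNALNN

Derivation:
Token 1: literal('F'). Output: "F"
Token 2: literal('N'). Output: "FN"
Token 3: backref(off=1, len=1). Copied 'N' from pos 1. Output: "FNN"
Token 4: backref(off=1, len=1). Copied 'N' from pos 2. Output: "FNNN"
Token 5: backref(off=1, len=1). Copied 'N' from pos 3. Output: "FNNNN"
Token 6: backref(off=5, len=8) (overlapping!). Copied 'FNNNNFNN' from pos 0. Output: "FNNNNFNNNNFNN"
Token 7: backref(off=1, len=3) (overlapping!). Copied 'NNN' from pos 12. Output: "FNNNNFNNNNFNNNNN"
Token 8: literal('A'). Output: "FNNNNFNNNNFNNNNNA"
Token 9: literal('L'). Output: "FNNNNFNNNNFNNNNNAL"
Token 10: backref(off=5, len=2). Copied 'NN' from pos 13. Output: "FNNNNFNNNNFNNNNNALNN"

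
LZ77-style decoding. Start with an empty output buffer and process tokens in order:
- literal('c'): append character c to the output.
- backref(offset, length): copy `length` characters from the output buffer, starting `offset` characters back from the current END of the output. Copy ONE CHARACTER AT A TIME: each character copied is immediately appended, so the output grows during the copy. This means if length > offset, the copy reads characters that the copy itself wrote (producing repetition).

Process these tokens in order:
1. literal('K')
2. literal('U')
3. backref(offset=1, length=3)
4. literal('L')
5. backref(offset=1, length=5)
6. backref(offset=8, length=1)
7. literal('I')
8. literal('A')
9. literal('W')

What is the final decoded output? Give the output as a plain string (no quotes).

Answer: KUUUULLLLLLUIAW

Derivation:
Token 1: literal('K'). Output: "K"
Token 2: literal('U'). Output: "KU"
Token 3: backref(off=1, len=3) (overlapping!). Copied 'UUU' from pos 1. Output: "KUUUU"
Token 4: literal('L'). Output: "KUUUUL"
Token 5: backref(off=1, len=5) (overlapping!). Copied 'LLLLL' from pos 5. Output: "KUUUULLLLLL"
Token 6: backref(off=8, len=1). Copied 'U' from pos 3. Output: "KUUUULLLLLLU"
Token 7: literal('I'). Output: "KUUUULLLLLLUI"
Token 8: literal('A'). Output: "KUUUULLLLLLUIA"
Token 9: literal('W'). Output: "KUUUULLLLLLUIAW"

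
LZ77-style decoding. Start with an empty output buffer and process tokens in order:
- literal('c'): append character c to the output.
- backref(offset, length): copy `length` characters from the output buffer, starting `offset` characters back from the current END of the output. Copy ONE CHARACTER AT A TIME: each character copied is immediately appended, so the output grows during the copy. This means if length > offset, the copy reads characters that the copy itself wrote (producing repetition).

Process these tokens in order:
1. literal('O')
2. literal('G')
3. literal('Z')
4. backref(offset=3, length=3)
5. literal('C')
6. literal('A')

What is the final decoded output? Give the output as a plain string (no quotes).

Token 1: literal('O'). Output: "O"
Token 2: literal('G'). Output: "OG"
Token 3: literal('Z'). Output: "OGZ"
Token 4: backref(off=3, len=3). Copied 'OGZ' from pos 0. Output: "OGZOGZ"
Token 5: literal('C'). Output: "OGZOGZC"
Token 6: literal('A'). Output: "OGZOGZCA"

Answer: OGZOGZCA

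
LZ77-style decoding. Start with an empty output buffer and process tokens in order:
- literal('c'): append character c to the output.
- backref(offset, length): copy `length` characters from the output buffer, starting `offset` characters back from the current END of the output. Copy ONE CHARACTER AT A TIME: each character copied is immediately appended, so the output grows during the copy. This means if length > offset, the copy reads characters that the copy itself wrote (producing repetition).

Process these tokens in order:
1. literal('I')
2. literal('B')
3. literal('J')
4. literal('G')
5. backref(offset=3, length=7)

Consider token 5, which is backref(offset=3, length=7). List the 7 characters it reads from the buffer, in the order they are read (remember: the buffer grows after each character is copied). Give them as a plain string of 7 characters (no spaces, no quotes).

Token 1: literal('I'). Output: "I"
Token 2: literal('B'). Output: "IB"
Token 3: literal('J'). Output: "IBJ"
Token 4: literal('G'). Output: "IBJG"
Token 5: backref(off=3, len=7). Buffer before: "IBJG" (len 4)
  byte 1: read out[1]='B', append. Buffer now: "IBJGB"
  byte 2: read out[2]='J', append. Buffer now: "IBJGBJ"
  byte 3: read out[3]='G', append. Buffer now: "IBJGBJG"
  byte 4: read out[4]='B', append. Buffer now: "IBJGBJGB"
  byte 5: read out[5]='J', append. Buffer now: "IBJGBJGBJ"
  byte 6: read out[6]='G', append. Buffer now: "IBJGBJGBJG"
  byte 7: read out[7]='B', append. Buffer now: "IBJGBJGBJGB"

Answer: BJGBJGB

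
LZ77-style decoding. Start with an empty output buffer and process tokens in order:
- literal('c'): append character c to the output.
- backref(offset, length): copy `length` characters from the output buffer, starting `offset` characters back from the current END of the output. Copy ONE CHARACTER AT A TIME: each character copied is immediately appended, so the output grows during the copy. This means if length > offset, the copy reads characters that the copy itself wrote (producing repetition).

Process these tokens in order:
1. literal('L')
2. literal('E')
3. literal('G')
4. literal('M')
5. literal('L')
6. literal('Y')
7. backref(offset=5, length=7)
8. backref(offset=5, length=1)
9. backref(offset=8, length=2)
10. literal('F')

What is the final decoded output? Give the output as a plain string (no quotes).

Token 1: literal('L'). Output: "L"
Token 2: literal('E'). Output: "LE"
Token 3: literal('G'). Output: "LEG"
Token 4: literal('M'). Output: "LEGM"
Token 5: literal('L'). Output: "LEGML"
Token 6: literal('Y'). Output: "LEGMLY"
Token 7: backref(off=5, len=7) (overlapping!). Copied 'EGMLYEG' from pos 1. Output: "LEGMLYEGMLYEG"
Token 8: backref(off=5, len=1). Copied 'M' from pos 8. Output: "LEGMLYEGMLYEGM"
Token 9: backref(off=8, len=2). Copied 'EG' from pos 6. Output: "LEGMLYEGMLYEGMEG"
Token 10: literal('F'). Output: "LEGMLYEGMLYEGMEGF"

Answer: LEGMLYEGMLYEGMEGF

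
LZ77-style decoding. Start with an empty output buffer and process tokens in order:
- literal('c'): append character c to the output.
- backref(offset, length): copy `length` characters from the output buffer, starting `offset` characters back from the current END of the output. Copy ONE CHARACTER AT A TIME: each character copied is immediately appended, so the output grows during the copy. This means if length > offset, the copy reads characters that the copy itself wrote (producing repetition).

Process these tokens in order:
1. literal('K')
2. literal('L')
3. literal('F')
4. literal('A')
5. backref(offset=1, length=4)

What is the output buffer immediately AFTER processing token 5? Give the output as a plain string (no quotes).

Token 1: literal('K'). Output: "K"
Token 2: literal('L'). Output: "KL"
Token 3: literal('F'). Output: "KLF"
Token 4: literal('A'). Output: "KLFA"
Token 5: backref(off=1, len=4) (overlapping!). Copied 'AAAA' from pos 3. Output: "KLFAAAAA"

Answer: KLFAAAAA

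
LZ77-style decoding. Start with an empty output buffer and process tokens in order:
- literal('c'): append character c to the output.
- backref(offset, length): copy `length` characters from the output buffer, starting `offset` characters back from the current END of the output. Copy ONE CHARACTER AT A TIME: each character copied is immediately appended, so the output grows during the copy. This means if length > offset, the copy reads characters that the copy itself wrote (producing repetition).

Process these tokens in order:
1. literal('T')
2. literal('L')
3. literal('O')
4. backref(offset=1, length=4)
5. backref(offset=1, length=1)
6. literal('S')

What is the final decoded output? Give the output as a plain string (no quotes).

Answer: TLOOOOOOS

Derivation:
Token 1: literal('T'). Output: "T"
Token 2: literal('L'). Output: "TL"
Token 3: literal('O'). Output: "TLO"
Token 4: backref(off=1, len=4) (overlapping!). Copied 'OOOO' from pos 2. Output: "TLOOOOO"
Token 5: backref(off=1, len=1). Copied 'O' from pos 6. Output: "TLOOOOOO"
Token 6: literal('S'). Output: "TLOOOOOOS"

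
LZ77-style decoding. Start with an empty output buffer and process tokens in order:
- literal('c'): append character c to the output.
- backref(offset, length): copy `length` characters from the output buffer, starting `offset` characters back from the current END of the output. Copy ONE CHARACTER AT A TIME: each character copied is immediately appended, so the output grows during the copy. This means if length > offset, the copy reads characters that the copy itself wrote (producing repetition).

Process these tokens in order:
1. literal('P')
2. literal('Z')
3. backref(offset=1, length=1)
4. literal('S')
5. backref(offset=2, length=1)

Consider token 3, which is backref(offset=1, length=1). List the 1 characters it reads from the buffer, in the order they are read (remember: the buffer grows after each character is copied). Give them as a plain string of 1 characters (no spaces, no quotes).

Token 1: literal('P'). Output: "P"
Token 2: literal('Z'). Output: "PZ"
Token 3: backref(off=1, len=1). Buffer before: "PZ" (len 2)
  byte 1: read out[1]='Z', append. Buffer now: "PZZ"

Answer: Z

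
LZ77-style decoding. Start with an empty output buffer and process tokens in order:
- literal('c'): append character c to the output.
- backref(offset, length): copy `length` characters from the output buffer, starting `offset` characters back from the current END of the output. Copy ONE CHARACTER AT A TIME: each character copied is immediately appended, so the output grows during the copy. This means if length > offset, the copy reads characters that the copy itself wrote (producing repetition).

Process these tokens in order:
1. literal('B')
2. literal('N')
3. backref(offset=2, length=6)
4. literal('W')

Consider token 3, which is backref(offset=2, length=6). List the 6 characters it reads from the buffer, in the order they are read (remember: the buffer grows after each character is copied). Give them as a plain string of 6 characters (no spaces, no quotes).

Answer: BNBNBN

Derivation:
Token 1: literal('B'). Output: "B"
Token 2: literal('N'). Output: "BN"
Token 3: backref(off=2, len=6). Buffer before: "BN" (len 2)
  byte 1: read out[0]='B', append. Buffer now: "BNB"
  byte 2: read out[1]='N', append. Buffer now: "BNBN"
  byte 3: read out[2]='B', append. Buffer now: "BNBNB"
  byte 4: read out[3]='N', append. Buffer now: "BNBNBN"
  byte 5: read out[4]='B', append. Buffer now: "BNBNBNB"
  byte 6: read out[5]='N', append. Buffer now: "BNBNBNBN"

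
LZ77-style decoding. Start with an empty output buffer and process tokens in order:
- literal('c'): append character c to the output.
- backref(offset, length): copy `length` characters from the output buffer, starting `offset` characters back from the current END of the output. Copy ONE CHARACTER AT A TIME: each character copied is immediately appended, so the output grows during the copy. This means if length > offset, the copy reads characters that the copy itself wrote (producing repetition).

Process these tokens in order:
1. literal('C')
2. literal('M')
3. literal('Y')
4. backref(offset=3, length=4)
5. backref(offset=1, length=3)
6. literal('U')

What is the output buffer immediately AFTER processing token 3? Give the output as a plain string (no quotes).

Answer: CMY

Derivation:
Token 1: literal('C'). Output: "C"
Token 2: literal('M'). Output: "CM"
Token 3: literal('Y'). Output: "CMY"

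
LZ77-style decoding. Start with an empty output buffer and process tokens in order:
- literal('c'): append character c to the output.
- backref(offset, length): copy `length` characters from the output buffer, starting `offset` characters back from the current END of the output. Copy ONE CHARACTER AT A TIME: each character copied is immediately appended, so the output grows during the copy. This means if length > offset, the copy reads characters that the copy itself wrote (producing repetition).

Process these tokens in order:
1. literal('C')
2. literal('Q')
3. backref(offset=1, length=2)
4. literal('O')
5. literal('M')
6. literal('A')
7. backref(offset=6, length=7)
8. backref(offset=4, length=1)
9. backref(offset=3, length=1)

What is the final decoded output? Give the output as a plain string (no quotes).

Token 1: literal('C'). Output: "C"
Token 2: literal('Q'). Output: "CQ"
Token 3: backref(off=1, len=2) (overlapping!). Copied 'QQ' from pos 1. Output: "CQQQ"
Token 4: literal('O'). Output: "CQQQO"
Token 5: literal('M'). Output: "CQQQOM"
Token 6: literal('A'). Output: "CQQQOMA"
Token 7: backref(off=6, len=7) (overlapping!). Copied 'QQQOMAQ' from pos 1. Output: "CQQQOMAQQQOMAQ"
Token 8: backref(off=4, len=1). Copied 'O' from pos 10. Output: "CQQQOMAQQQOMAQO"
Token 9: backref(off=3, len=1). Copied 'A' from pos 12. Output: "CQQQOMAQQQOMAQOA"

Answer: CQQQOMAQQQOMAQOA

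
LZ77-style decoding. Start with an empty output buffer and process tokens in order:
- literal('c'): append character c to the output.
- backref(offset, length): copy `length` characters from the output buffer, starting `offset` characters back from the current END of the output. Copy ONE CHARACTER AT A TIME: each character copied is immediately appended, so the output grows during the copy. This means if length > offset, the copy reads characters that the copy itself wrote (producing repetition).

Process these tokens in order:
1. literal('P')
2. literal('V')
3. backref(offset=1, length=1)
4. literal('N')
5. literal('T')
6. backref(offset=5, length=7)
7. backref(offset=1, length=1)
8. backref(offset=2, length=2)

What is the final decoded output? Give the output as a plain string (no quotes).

Answer: PVVNTPVVNTPVVVV

Derivation:
Token 1: literal('P'). Output: "P"
Token 2: literal('V'). Output: "PV"
Token 3: backref(off=1, len=1). Copied 'V' from pos 1. Output: "PVV"
Token 4: literal('N'). Output: "PVVN"
Token 5: literal('T'). Output: "PVVNT"
Token 6: backref(off=5, len=7) (overlapping!). Copied 'PVVNTPV' from pos 0. Output: "PVVNTPVVNTPV"
Token 7: backref(off=1, len=1). Copied 'V' from pos 11. Output: "PVVNTPVVNTPVV"
Token 8: backref(off=2, len=2). Copied 'VV' from pos 11. Output: "PVVNTPVVNTPVVVV"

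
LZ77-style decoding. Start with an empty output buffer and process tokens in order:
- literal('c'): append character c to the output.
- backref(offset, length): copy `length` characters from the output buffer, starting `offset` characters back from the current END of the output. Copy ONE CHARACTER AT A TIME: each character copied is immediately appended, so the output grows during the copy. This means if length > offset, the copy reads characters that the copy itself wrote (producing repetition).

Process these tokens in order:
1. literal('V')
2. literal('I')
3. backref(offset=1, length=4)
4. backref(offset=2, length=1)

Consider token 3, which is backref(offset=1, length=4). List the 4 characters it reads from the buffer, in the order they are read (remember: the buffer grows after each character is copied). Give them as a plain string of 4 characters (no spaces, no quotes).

Token 1: literal('V'). Output: "V"
Token 2: literal('I'). Output: "VI"
Token 3: backref(off=1, len=4). Buffer before: "VI" (len 2)
  byte 1: read out[1]='I', append. Buffer now: "VII"
  byte 2: read out[2]='I', append. Buffer now: "VIII"
  byte 3: read out[3]='I', append. Buffer now: "VIIII"
  byte 4: read out[4]='I', append. Buffer now: "VIIIII"

Answer: IIII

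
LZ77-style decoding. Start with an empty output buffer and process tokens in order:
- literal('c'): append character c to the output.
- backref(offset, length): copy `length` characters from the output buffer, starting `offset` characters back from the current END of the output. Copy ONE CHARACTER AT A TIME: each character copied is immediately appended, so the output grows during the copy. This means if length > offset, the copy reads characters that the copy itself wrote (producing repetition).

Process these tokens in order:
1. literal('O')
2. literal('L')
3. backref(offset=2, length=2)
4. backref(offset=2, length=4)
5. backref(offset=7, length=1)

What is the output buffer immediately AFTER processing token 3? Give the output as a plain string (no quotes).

Answer: OLOL

Derivation:
Token 1: literal('O'). Output: "O"
Token 2: literal('L'). Output: "OL"
Token 3: backref(off=2, len=2). Copied 'OL' from pos 0. Output: "OLOL"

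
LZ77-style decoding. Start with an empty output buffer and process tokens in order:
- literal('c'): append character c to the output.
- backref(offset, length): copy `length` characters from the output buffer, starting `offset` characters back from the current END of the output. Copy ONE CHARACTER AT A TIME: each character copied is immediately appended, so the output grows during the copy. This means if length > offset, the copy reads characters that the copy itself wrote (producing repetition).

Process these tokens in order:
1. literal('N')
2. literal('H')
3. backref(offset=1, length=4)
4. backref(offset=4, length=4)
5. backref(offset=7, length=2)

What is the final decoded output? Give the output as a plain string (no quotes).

Token 1: literal('N'). Output: "N"
Token 2: literal('H'). Output: "NH"
Token 3: backref(off=1, len=4) (overlapping!). Copied 'HHHH' from pos 1. Output: "NHHHHH"
Token 4: backref(off=4, len=4). Copied 'HHHH' from pos 2. Output: "NHHHHHHHHH"
Token 5: backref(off=7, len=2). Copied 'HH' from pos 3. Output: "NHHHHHHHHHHH"

Answer: NHHHHHHHHHHH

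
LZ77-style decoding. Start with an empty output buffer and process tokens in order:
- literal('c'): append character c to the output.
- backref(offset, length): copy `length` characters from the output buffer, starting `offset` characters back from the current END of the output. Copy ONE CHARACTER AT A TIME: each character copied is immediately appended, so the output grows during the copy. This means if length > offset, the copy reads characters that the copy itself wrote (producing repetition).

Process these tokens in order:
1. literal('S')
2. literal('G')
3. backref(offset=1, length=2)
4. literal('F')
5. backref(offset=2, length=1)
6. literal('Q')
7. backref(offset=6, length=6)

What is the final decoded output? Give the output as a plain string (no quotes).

Answer: SGGGFGQGGGFGQ

Derivation:
Token 1: literal('S'). Output: "S"
Token 2: literal('G'). Output: "SG"
Token 3: backref(off=1, len=2) (overlapping!). Copied 'GG' from pos 1. Output: "SGGG"
Token 4: literal('F'). Output: "SGGGF"
Token 5: backref(off=2, len=1). Copied 'G' from pos 3. Output: "SGGGFG"
Token 6: literal('Q'). Output: "SGGGFGQ"
Token 7: backref(off=6, len=6). Copied 'GGGFGQ' from pos 1. Output: "SGGGFGQGGGFGQ"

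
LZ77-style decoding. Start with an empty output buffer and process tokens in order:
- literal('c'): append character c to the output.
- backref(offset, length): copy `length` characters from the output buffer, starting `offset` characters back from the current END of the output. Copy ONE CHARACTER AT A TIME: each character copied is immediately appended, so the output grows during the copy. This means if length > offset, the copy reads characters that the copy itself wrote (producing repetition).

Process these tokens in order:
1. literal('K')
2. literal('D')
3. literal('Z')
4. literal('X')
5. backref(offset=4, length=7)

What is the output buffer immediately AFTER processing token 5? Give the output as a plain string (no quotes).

Answer: KDZXKDZXKDZ

Derivation:
Token 1: literal('K'). Output: "K"
Token 2: literal('D'). Output: "KD"
Token 3: literal('Z'). Output: "KDZ"
Token 4: literal('X'). Output: "KDZX"
Token 5: backref(off=4, len=7) (overlapping!). Copied 'KDZXKDZ' from pos 0. Output: "KDZXKDZXKDZ"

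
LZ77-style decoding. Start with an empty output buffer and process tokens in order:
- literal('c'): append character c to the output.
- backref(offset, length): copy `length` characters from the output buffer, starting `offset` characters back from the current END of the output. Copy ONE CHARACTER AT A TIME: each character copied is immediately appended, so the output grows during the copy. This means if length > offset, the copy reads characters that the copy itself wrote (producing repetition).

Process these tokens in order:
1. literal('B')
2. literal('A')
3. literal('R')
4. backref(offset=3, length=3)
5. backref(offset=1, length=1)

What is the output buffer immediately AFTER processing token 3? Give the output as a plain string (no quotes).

Answer: BAR

Derivation:
Token 1: literal('B'). Output: "B"
Token 2: literal('A'). Output: "BA"
Token 3: literal('R'). Output: "BAR"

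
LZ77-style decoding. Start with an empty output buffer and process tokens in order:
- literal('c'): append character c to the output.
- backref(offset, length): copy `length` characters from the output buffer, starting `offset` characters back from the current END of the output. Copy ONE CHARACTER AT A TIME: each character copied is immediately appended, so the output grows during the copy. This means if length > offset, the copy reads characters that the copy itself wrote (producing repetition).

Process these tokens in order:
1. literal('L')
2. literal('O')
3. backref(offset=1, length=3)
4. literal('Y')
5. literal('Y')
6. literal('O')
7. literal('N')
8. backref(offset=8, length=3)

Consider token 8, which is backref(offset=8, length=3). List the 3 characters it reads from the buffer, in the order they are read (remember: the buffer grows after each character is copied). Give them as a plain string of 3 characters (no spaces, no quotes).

Answer: OOO

Derivation:
Token 1: literal('L'). Output: "L"
Token 2: literal('O'). Output: "LO"
Token 3: backref(off=1, len=3) (overlapping!). Copied 'OOO' from pos 1. Output: "LOOOO"
Token 4: literal('Y'). Output: "LOOOOY"
Token 5: literal('Y'). Output: "LOOOOYY"
Token 6: literal('O'). Output: "LOOOOYYO"
Token 7: literal('N'). Output: "LOOOOYYON"
Token 8: backref(off=8, len=3). Buffer before: "LOOOOYYON" (len 9)
  byte 1: read out[1]='O', append. Buffer now: "LOOOOYYONO"
  byte 2: read out[2]='O', append. Buffer now: "LOOOOYYONOO"
  byte 3: read out[3]='O', append. Buffer now: "LOOOOYYONOOO"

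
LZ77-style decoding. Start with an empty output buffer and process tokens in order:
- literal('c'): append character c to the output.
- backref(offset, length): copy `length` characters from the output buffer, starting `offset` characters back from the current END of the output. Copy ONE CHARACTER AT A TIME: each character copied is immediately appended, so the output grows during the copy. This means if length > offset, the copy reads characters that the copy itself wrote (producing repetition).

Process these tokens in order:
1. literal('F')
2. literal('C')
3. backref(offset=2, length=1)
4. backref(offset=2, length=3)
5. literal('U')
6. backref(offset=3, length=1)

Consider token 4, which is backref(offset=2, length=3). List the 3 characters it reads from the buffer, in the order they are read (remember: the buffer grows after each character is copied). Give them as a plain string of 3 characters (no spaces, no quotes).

Answer: CFC

Derivation:
Token 1: literal('F'). Output: "F"
Token 2: literal('C'). Output: "FC"
Token 3: backref(off=2, len=1). Copied 'F' from pos 0. Output: "FCF"
Token 4: backref(off=2, len=3). Buffer before: "FCF" (len 3)
  byte 1: read out[1]='C', append. Buffer now: "FCFC"
  byte 2: read out[2]='F', append. Buffer now: "FCFCF"
  byte 3: read out[3]='C', append. Buffer now: "FCFCFC"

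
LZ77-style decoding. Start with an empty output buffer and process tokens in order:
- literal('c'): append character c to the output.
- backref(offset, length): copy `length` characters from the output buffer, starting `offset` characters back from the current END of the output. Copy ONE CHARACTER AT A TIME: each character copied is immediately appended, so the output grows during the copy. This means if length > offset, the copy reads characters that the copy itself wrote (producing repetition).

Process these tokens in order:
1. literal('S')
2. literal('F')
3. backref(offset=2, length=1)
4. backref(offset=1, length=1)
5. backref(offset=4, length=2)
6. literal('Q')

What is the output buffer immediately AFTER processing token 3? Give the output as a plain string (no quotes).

Token 1: literal('S'). Output: "S"
Token 2: literal('F'). Output: "SF"
Token 3: backref(off=2, len=1). Copied 'S' from pos 0. Output: "SFS"

Answer: SFS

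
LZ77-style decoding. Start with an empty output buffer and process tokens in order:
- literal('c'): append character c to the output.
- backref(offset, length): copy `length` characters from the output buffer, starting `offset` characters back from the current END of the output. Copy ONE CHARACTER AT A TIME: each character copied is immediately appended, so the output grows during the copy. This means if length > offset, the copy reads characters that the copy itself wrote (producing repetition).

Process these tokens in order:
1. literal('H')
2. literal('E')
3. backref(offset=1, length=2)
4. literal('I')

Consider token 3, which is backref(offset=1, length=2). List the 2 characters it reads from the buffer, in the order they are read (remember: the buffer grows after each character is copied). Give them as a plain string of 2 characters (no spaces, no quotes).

Token 1: literal('H'). Output: "H"
Token 2: literal('E'). Output: "HE"
Token 3: backref(off=1, len=2). Buffer before: "HE" (len 2)
  byte 1: read out[1]='E', append. Buffer now: "HEE"
  byte 2: read out[2]='E', append. Buffer now: "HEEE"

Answer: EE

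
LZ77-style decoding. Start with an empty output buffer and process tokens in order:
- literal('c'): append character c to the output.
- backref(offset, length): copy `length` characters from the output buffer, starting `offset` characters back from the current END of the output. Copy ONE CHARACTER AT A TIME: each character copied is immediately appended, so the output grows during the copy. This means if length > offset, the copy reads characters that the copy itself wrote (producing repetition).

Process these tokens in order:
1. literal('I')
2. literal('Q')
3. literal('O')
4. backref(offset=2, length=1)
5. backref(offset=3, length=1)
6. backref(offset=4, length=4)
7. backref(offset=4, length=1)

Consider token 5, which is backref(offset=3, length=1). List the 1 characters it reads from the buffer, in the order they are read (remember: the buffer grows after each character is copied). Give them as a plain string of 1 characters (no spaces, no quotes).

Token 1: literal('I'). Output: "I"
Token 2: literal('Q'). Output: "IQ"
Token 3: literal('O'). Output: "IQO"
Token 4: backref(off=2, len=1). Copied 'Q' from pos 1. Output: "IQOQ"
Token 5: backref(off=3, len=1). Buffer before: "IQOQ" (len 4)
  byte 1: read out[1]='Q', append. Buffer now: "IQOQQ"

Answer: Q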